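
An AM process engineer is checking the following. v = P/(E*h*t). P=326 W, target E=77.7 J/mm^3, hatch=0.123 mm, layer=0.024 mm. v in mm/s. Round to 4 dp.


v = 326 / (77.7*0.123*0.024) = 1421.2819 mm/s


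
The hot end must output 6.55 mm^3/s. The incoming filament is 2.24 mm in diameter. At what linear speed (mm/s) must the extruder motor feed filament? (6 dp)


A = pi*(2.24/2)^2 = 3.940814
v = 6.55 / 3.940814 = 1.662093 mm/s


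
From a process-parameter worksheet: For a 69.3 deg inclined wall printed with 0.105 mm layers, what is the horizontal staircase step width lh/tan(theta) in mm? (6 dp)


step = 0.105 / tan(69.3) = 0.039676 mm


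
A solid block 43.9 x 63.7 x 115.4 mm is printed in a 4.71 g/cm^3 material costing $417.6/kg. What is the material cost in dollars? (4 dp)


V = 43.9 * 63.7 * 115.4 = 322708.022 mm^3 = 322.708022 cm^3
Mass = 322.708022 * 4.71 / 1000 = 1.51995478 kg
Cost = 1.51995478 * 417.6 = 634.7331 $


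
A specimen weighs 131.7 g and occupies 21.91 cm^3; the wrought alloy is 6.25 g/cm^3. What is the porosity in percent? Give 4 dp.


rho_part = 131.7 / 21.91 = 6.0109539 g/cm^3
Porosity = (1 - 6.0109539/6.25)*100 = 3.8247 %


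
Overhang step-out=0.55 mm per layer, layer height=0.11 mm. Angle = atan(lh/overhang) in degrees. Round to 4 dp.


angle = atan(0.11/0.55) = 11.3099 degrees


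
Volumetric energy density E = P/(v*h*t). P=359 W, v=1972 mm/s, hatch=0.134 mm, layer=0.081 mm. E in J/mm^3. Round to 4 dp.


E = 359 / (1972*0.134*0.081) = 16.7725 J/mm^3


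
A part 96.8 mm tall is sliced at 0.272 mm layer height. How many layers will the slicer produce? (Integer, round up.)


Layers = ceil(96.8/0.272) = 356


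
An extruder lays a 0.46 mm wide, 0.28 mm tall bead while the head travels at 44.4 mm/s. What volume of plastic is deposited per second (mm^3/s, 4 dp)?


Rate = 0.46 * 0.28 * 44.4 = 5.7187 mm^3/s


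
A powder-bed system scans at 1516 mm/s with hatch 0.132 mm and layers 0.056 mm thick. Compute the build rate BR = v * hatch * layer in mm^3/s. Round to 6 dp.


Rate = 1516 * 0.132 * 0.056 = 11.206272 mm^3/s


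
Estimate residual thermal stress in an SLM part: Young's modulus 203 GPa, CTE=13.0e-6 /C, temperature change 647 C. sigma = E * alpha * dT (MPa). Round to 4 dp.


sigma = 203*1000 * 13.0e-6 * 647 = 1707.433 MPa


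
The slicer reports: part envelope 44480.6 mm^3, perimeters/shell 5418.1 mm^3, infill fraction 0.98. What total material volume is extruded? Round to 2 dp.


V_infill = (44480.6 - 5418.1) * 0.98 = 38281.25
V_total = 5418.1 + 38281.25 = 43699.35 mm^3


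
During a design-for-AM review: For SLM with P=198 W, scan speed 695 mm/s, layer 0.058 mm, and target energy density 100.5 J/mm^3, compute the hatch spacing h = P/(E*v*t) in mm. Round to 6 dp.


h = 198 / (100.5*695*0.058) = 0.048875 mm


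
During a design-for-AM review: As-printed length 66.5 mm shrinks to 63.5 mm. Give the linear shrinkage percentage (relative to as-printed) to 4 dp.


Shrinkage = ((66.5-63.5)/66.5)*100 = 4.5113 %


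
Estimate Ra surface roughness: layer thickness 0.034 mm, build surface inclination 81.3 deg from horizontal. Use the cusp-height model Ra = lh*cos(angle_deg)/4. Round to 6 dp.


Ra = 0.034 * cos(81.3) / 4 = 0.001286 mm


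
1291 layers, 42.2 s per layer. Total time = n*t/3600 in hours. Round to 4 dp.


t = 1291 * 42.2 / 3600 = 15.1334 hrs


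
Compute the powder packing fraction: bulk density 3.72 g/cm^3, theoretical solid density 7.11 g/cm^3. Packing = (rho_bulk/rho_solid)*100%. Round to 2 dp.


Packing = (3.72/7.11)*100 = 52.32 %


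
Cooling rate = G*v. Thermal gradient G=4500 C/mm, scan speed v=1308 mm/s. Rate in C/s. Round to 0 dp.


CR = 4500 * 1308 = 5886000 C/s


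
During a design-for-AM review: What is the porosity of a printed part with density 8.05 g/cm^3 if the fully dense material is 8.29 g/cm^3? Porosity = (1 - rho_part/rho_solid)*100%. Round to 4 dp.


Porosity = (1-8.05/8.29)*100 = 2.8951 %


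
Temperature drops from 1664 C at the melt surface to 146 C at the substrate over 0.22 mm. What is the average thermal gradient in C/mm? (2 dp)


G = (1664-146)/0.22 = 6900.0 C/mm


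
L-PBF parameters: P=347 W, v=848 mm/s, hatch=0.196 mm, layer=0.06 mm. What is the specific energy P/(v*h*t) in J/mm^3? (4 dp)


Build rate = 848 * 0.196 * 0.06 = 9.97248 mm^3/s
SE = 347 / 9.97248 = 34.7958 J/mm^3


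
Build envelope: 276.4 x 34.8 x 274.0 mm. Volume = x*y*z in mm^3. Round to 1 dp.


V = 276.4 * 34.8 * 274.0 = 2635529.3 mm^3


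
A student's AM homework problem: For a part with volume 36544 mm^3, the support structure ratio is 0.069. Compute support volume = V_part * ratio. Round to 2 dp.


V_support = 36544 * 0.069 = 2521.54 mm^3


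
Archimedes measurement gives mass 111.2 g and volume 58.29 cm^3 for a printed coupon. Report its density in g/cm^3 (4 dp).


rho = 111.2 / 58.29 = 1.9077 g/cm^3


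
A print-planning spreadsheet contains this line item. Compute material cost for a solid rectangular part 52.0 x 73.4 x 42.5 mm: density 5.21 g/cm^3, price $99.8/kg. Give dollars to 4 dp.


V = 52.0 * 73.4 * 42.5 = 162214.0 mm^3 = 162.214 cm^3
Mass = 162.214 * 5.21 / 1000 = 0.84513494 kg
Cost = 0.84513494 * 99.8 = 84.3445 $


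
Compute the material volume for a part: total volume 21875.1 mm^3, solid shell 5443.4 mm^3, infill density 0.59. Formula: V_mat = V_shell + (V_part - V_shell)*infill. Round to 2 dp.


V_infill = (21875.1 - 5443.4) * 0.59 = 9694.7
V_total = 5443.4 + 9694.7 = 15138.1 mm^3


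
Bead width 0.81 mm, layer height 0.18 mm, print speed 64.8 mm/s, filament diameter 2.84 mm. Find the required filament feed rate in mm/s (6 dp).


Q = 0.81 * 0.18 * 64.8 = 9.44784 mm^3/s
A_fil = pi*(2.84/2)^2 = 6.33470743 mm^2
v_feed = 9.44784 / 6.33470743 = 1.491441 mm/s


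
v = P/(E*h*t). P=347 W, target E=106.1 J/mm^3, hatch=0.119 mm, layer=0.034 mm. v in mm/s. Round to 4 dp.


v = 347 / (106.1*0.119*0.034) = 808.3291 mm/s


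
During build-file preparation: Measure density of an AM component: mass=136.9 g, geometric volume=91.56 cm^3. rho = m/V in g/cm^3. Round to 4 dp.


rho = 136.9 / 91.56 = 1.4952 g/cm^3


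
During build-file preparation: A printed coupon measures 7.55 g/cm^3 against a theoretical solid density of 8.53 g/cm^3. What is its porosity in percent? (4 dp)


Porosity = (1-7.55/8.53)*100 = 11.4889 %


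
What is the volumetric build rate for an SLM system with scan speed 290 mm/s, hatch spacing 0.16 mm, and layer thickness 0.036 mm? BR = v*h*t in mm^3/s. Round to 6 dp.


Rate = 290 * 0.16 * 0.036 = 1.6704 mm^3/s


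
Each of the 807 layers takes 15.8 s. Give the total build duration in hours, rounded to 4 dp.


t = 807 * 15.8 / 3600 = 3.5418 hrs


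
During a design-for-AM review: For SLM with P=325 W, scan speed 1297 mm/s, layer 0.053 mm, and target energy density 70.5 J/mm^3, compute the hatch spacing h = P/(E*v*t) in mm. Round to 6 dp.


h = 325 / (70.5*1297*0.053) = 0.067062 mm


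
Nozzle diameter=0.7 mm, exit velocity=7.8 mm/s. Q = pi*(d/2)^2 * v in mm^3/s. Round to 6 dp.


A = pi*(0.7/2)^2 = 0.3848451 mm^2
Q = 0.3848451 * 7.8 = 3.001792 mm^3/s


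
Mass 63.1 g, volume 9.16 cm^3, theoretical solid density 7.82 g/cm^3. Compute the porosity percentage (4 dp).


rho_part = 63.1 / 9.16 = 6.88864629 g/cm^3
Porosity = (1 - 6.88864629/7.82)*100 = 11.9099 %


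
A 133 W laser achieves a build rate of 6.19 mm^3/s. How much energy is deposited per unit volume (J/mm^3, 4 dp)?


SE = 133 / 6.19 = 21.4863 J/mm^3


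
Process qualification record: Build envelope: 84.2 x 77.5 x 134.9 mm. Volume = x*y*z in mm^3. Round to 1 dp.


V = 84.2 * 77.5 * 134.9 = 880290.0 mm^3


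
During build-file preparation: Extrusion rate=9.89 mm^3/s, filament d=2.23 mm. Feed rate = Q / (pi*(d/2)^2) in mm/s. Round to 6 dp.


A = pi*(2.23/2)^2 = 3.905707
v = 9.89 / 3.905707 = 2.532192 mm/s


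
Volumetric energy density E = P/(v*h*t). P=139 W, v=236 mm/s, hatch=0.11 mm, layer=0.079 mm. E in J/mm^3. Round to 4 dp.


E = 139 / (236*0.11*0.079) = 67.7771 J/mm^3


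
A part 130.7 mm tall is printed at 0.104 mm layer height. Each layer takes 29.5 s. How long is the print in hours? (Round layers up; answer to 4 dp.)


Layers = ceil(130.7/0.104) = 1257
t = 1257 * 29.5 / 3600 = 10.3004 hrs


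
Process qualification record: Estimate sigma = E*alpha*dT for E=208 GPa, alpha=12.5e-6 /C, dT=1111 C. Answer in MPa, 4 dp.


sigma = 208*1000 * 12.5e-6 * 1111 = 2888.6 MPa


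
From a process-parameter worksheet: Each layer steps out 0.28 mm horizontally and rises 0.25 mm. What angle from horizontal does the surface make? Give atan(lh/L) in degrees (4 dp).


angle = atan(0.25/0.28) = 41.7603 degrees


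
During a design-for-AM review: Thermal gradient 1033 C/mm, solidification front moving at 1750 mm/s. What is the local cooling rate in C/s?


CR = 1033 * 1750 = 1807750 C/s


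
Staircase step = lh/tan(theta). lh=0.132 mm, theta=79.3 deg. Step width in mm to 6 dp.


step = 0.132 / tan(79.3) = 0.024942 mm


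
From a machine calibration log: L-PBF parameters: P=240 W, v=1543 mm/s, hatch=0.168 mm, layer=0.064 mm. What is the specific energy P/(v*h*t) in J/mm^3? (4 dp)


Build rate = 1543 * 0.168 * 0.064 = 16.590336 mm^3/s
SE = 240 / 16.590336 = 14.4663 J/mm^3


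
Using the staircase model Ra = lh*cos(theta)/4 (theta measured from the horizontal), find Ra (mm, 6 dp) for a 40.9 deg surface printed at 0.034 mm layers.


Ra = 0.034 * cos(40.9) / 4 = 0.006425 mm


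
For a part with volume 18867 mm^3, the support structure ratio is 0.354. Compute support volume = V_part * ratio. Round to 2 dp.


V_support = 18867 * 0.354 = 6678.92 mm^3


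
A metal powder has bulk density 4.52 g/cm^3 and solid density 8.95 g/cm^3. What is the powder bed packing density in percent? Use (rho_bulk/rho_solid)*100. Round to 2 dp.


Packing = (4.52/8.95)*100 = 50.5 %


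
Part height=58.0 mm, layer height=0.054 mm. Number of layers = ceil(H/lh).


Layers = ceil(58.0/0.054) = 1075


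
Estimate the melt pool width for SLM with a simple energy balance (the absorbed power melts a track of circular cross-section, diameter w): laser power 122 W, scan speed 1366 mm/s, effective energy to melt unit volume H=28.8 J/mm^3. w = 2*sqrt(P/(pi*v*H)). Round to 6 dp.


w = 2*sqrt(122/(pi*1366*28.8)) = 0.062837 mm


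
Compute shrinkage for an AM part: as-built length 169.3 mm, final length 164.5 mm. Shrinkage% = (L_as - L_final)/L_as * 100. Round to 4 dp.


Shrinkage = ((169.3-164.5)/169.3)*100 = 2.8352 %


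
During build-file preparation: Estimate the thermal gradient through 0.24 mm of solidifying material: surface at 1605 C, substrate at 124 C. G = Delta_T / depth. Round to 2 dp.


G = (1605-124)/0.24 = 6170.83 C/mm


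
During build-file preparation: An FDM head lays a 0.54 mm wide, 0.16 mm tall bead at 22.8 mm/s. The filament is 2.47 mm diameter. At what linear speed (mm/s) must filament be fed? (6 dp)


Q = 0.54 * 0.16 * 22.8 = 1.96992 mm^3/s
A_fil = pi*(2.47/2)^2 = 4.79163566 mm^2
v_feed = 1.96992 / 4.79163566 = 0.411116 mm/s


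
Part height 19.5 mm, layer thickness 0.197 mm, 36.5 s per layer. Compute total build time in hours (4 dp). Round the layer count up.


Layers = ceil(19.5/0.197) = 99
t = 99 * 36.5 / 3600 = 1.0038 hrs


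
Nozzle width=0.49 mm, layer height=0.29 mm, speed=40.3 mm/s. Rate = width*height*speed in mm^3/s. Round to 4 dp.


Rate = 0.49 * 0.29 * 40.3 = 5.7266 mm^3/s


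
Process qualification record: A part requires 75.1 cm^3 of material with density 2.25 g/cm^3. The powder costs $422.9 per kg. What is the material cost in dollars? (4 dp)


Mass = 75.1*2.25/1000 = 0.168975 kg
Cost = 0.168975 * 422.9 = 71.4595 $


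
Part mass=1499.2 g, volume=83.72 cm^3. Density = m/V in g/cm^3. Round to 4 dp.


rho = 1499.2 / 83.72 = 17.9073 g/cm^3


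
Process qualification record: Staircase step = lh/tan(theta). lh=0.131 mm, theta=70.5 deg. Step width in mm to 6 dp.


step = 0.131 / tan(70.5) = 0.04639 mm


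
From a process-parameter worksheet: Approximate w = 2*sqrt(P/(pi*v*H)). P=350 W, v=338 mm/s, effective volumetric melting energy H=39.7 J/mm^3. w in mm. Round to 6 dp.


w = 2*sqrt(350/(pi*338*39.7)) = 0.182237 mm


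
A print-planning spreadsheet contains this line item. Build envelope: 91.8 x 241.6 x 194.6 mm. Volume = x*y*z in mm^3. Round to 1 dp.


V = 91.8 * 241.6 * 194.6 = 4316010.0 mm^3


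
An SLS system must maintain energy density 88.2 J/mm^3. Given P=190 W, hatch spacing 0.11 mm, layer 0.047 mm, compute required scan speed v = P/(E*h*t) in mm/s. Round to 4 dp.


v = 190 / (88.2*0.11*0.047) = 416.6721 mm/s


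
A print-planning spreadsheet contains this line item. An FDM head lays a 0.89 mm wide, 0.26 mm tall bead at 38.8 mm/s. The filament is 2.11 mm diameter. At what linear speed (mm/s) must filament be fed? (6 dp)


Q = 0.89 * 0.26 * 38.8 = 8.97832 mm^3/s
A_fil = pi*(2.11/2)^2 = 3.49667116 mm^2
v_feed = 8.97832 / 3.49667116 = 2.567676 mm/s


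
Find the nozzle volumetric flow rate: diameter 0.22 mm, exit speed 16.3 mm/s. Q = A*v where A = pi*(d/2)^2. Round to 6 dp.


A = pi*(0.22/2)^2 = 0.03801327 mm^2
Q = 0.03801327 * 16.3 = 0.619616 mm^3/s


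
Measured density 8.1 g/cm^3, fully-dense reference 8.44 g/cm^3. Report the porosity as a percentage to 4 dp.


Porosity = (1-8.1/8.44)*100 = 4.0284 %


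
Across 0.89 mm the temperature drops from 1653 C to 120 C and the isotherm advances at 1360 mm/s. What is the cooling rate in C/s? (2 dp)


G = (1653-120)/0.89 = 1722.47191011 C/mm
CR = 1722.47191011 * 1360 = 2342561.8 C/s


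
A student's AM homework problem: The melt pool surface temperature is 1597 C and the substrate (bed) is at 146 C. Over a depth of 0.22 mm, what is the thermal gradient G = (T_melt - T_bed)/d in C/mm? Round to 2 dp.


G = (1597-146)/0.22 = 6595.45 C/mm


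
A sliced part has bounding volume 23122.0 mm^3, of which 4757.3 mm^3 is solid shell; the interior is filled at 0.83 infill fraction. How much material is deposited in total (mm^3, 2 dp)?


V_infill = (23122.0 - 4757.3) * 0.83 = 15242.7
V_total = 4757.3 + 15242.7 = 20000.0 mm^3


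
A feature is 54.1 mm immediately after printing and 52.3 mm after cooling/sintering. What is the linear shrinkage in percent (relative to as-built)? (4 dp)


Shrinkage = ((54.1-52.3)/54.1)*100 = 3.3272 %


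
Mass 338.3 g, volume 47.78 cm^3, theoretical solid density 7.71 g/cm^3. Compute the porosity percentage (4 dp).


rho_part = 338.3 / 47.78 = 7.08036835 g/cm^3
Porosity = (1 - 7.08036835/7.71)*100 = 8.1664 %


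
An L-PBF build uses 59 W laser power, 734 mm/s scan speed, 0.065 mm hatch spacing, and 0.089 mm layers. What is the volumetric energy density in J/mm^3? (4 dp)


E = 59 / (734*0.065*0.089) = 13.8948 J/mm^3


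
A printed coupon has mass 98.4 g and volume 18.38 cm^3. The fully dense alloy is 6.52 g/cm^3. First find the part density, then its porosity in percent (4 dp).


rho_part = 98.4 / 18.38 = 5.35364527 g/cm^3
Porosity = (1 - 5.35364527/6.52)*100 = 17.8889 %


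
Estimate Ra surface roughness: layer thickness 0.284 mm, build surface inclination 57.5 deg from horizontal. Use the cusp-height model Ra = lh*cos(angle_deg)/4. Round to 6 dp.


Ra = 0.284 * cos(57.5) / 4 = 0.038148 mm


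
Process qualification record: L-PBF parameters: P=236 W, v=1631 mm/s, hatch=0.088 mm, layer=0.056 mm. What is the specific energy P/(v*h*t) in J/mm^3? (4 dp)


Build rate = 1631 * 0.088 * 0.056 = 8.037568 mm^3/s
SE = 236 / 8.037568 = 29.3621 J/mm^3


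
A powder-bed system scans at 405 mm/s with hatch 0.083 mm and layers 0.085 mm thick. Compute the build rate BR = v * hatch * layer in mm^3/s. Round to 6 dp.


Rate = 405 * 0.083 * 0.085 = 2.857275 mm^3/s


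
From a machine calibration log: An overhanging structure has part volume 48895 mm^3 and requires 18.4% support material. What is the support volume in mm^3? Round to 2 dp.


V_support = 48895 * 0.184 = 8996.68 mm^3


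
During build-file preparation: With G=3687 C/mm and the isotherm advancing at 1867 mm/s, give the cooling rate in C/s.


CR = 3687 * 1867 = 6883629 C/s


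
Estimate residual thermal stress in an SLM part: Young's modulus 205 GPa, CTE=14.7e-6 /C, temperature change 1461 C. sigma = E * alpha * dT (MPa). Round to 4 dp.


sigma = 205*1000 * 14.7e-6 * 1461 = 4402.7235 MPa


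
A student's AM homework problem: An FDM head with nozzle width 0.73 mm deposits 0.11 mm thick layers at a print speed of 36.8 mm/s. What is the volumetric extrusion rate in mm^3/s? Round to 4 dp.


Rate = 0.73 * 0.11 * 36.8 = 2.955 mm^3/s


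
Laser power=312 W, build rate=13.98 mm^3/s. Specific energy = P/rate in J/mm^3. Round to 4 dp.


SE = 312 / 13.98 = 22.3176 J/mm^3


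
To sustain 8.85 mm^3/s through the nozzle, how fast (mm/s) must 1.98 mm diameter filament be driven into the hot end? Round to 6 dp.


A = pi*(1.98/2)^2 = 3.079075
v = 8.85 / 3.079075 = 2.87424 mm/s


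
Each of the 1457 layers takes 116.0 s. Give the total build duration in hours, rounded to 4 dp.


t = 1457 * 116.0 / 3600 = 46.9478 hrs


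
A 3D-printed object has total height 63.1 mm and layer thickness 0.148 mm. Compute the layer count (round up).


Layers = ceil(63.1/0.148) = 427


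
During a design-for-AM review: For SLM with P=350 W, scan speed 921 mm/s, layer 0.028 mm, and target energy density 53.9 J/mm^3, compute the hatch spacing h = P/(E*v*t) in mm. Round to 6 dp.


h = 350 / (53.9*921*0.028) = 0.251803 mm


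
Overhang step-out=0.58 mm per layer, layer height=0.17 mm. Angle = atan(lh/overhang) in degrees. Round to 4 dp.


angle = atan(0.17/0.58) = 16.336 degrees


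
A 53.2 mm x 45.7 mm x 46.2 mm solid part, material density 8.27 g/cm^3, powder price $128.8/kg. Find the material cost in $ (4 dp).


V = 53.2 * 45.7 * 46.2 = 112323.288 mm^3 = 112.323288 cm^3
Mass = 112.323288 * 8.27 / 1000 = 0.92891359 kg
Cost = 0.92891359 * 128.8 = 119.6441 $


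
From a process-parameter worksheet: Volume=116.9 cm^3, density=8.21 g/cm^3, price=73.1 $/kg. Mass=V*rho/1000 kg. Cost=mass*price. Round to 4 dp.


Mass = 116.9*8.21/1000 = 0.959749 kg
Cost = 0.959749 * 73.1 = 70.1577 $


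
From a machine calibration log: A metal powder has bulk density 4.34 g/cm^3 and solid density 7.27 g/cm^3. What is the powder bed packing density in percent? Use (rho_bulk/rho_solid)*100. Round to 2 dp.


Packing = (4.34/7.27)*100 = 59.7 %


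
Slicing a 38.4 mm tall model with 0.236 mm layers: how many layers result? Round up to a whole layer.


Layers = ceil(38.4/0.236) = 163


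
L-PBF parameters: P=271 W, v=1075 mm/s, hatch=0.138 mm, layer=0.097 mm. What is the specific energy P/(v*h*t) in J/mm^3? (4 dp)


Build rate = 1075 * 0.138 * 0.097 = 14.38995 mm^3/s
SE = 271 / 14.38995 = 18.8326 J/mm^3


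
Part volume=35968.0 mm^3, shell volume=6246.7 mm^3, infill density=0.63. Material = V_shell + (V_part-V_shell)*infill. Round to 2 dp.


V_infill = (35968.0 - 6246.7) * 0.63 = 18724.42
V_total = 6246.7 + 18724.42 = 24971.12 mm^3


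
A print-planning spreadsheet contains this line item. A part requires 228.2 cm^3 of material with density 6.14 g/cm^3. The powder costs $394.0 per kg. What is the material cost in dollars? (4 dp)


Mass = 228.2*6.14/1000 = 1.401148 kg
Cost = 1.401148 * 394.0 = 552.0523 $


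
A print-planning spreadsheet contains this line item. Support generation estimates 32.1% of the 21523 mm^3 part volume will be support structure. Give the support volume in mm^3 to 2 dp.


V_support = 21523 * 0.321 = 6908.88 mm^3


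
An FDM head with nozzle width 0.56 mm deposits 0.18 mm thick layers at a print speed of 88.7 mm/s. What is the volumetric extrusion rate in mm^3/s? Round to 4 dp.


Rate = 0.56 * 0.18 * 88.7 = 8.941 mm^3/s


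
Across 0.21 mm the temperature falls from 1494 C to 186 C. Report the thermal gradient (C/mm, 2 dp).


G = (1494-186)/0.21 = 6228.57 C/mm


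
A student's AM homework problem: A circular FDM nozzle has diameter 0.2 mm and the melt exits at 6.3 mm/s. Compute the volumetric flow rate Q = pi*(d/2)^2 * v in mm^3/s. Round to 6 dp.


A = pi*(0.2/2)^2 = 0.03141593 mm^2
Q = 0.03141593 * 6.3 = 0.19792 mm^3/s


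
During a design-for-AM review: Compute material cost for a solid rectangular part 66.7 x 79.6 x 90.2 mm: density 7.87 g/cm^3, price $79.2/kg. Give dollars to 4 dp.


V = 66.7 * 79.6 * 90.2 = 478900.664 mm^3 = 478.900664 cm^3
Mass = 478.900664 * 7.87 / 1000 = 3.76894823 kg
Cost = 3.76894823 * 79.2 = 298.5007 $


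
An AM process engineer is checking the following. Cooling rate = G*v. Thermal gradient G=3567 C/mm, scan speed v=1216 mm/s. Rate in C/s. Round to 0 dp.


CR = 3567 * 1216 = 4337472 C/s


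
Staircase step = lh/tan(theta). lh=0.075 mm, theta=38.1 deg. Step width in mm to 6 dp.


step = 0.075 / tan(38.1) = 0.095651 mm


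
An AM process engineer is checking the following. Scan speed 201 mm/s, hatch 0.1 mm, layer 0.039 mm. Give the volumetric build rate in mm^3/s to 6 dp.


Rate = 201 * 0.1 * 0.039 = 0.7839 mm^3/s


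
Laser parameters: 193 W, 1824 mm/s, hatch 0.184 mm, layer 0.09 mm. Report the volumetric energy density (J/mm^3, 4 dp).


E = 193 / (1824*0.184*0.09) = 6.3896 J/mm^3


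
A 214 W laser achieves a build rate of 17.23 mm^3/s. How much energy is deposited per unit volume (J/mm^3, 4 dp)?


SE = 214 / 17.23 = 12.4202 J/mm^3


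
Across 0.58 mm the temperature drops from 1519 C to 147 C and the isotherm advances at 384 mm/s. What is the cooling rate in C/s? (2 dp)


G = (1519-147)/0.58 = 2365.51724138 C/mm
CR = 2365.51724138 * 384 = 908358.62 C/s


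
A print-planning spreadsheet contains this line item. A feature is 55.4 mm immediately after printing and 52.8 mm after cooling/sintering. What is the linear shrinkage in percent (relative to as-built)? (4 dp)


Shrinkage = ((55.4-52.8)/55.4)*100 = 4.6931 %


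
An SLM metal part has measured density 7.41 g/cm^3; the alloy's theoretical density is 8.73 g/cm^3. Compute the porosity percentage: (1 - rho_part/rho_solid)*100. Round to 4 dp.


Porosity = (1-7.41/8.73)*100 = 15.1203 %


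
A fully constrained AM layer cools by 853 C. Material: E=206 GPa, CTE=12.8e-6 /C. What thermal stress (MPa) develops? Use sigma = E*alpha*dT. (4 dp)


sigma = 206*1000 * 12.8e-6 * 853 = 2249.1904 MPa


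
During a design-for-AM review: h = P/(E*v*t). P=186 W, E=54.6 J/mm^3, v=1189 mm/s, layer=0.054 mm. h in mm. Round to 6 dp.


h = 186 / (54.6*1189*0.054) = 0.053057 mm


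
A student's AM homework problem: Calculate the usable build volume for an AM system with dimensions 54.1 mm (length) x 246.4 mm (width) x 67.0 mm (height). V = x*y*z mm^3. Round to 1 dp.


V = 54.1 * 246.4 * 67.0 = 893126.1 mm^3


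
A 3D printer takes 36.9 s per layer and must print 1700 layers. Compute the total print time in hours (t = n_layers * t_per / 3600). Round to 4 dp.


t = 1700 * 36.9 / 3600 = 17.425 hrs


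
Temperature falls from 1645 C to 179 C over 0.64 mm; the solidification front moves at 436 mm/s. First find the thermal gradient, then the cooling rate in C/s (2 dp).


G = (1645-179)/0.64 = 2290.625 C/mm
CR = 2290.625 * 436 = 998712.5 C/s


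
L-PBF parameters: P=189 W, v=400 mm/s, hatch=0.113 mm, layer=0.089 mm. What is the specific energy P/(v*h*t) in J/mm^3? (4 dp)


Build rate = 400 * 0.113 * 0.089 = 4.0228 mm^3/s
SE = 189 / 4.0228 = 46.9822 J/mm^3


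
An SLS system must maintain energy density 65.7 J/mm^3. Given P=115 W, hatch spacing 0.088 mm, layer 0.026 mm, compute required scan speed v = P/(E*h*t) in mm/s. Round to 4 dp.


v = 115 / (65.7*0.088*0.026) = 765.0264 mm/s


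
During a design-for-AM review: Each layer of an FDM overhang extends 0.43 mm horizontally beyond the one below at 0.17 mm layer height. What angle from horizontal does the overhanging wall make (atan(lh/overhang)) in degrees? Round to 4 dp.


angle = atan(0.17/0.43) = 21.5713 degrees


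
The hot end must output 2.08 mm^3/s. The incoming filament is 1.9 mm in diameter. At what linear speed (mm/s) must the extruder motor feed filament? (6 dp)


A = pi*(1.9/2)^2 = 2.835287
v = 2.08 / 2.835287 = 0.733612 mm/s


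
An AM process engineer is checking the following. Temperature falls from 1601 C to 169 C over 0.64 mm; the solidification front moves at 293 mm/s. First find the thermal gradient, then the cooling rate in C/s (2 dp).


G = (1601-169)/0.64 = 2237.5 C/mm
CR = 2237.5 * 293 = 655587.5 C/s


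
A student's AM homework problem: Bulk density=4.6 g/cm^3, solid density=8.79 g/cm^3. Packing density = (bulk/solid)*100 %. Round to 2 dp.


Packing = (4.6/8.79)*100 = 52.33 %


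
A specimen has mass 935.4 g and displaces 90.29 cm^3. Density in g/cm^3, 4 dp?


rho = 935.4 / 90.29 = 10.36 g/cm^3


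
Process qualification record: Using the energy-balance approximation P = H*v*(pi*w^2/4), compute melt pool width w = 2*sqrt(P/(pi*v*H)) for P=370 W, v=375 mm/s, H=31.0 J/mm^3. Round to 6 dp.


w = 2*sqrt(370/(pi*375*31.0)) = 0.201307 mm


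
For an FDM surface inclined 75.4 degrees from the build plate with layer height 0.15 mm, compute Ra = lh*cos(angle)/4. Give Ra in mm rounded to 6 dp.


Ra = 0.15 * cos(75.4) / 4 = 0.009453 mm


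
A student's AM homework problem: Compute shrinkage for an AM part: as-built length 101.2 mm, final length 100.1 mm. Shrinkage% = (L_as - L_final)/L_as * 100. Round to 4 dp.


Shrinkage = ((101.2-100.1)/101.2)*100 = 1.087 %


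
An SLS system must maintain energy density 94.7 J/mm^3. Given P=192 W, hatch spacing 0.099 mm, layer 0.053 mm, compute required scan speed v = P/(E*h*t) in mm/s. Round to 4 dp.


v = 192 / (94.7*0.099*0.053) = 386.4027 mm/s


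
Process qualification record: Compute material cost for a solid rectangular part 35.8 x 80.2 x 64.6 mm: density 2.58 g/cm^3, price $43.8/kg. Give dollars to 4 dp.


V = 35.8 * 80.2 * 64.6 = 185476.936 mm^3 = 185.476936 cm^3
Mass = 185.476936 * 2.58 / 1000 = 0.47853049 kg
Cost = 0.47853049 * 43.8 = 20.9596 $


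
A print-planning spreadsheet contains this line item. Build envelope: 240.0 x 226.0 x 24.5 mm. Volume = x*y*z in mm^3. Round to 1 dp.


V = 240.0 * 226.0 * 24.5 = 1328880.0 mm^3


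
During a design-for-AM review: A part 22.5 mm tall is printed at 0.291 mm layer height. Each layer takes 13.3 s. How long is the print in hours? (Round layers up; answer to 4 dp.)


Layers = ceil(22.5/0.291) = 78
t = 78 * 13.3 / 3600 = 0.2882 hrs


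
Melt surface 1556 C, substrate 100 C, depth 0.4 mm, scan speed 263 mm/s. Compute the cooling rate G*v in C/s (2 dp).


G = (1556-100)/0.4 = 3640.0 C/mm
CR = 3640.0 * 263 = 957320.0 C/s


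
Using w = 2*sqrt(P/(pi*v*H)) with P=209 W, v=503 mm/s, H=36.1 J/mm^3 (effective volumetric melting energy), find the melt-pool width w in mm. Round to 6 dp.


w = 2*sqrt(209/(pi*503*36.1)) = 0.121057 mm


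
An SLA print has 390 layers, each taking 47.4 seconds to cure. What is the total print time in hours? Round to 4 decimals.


t = 390 * 47.4 / 3600 = 5.135 hrs


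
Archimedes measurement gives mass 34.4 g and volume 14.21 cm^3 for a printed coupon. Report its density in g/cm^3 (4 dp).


rho = 34.4 / 14.21 = 2.4208 g/cm^3


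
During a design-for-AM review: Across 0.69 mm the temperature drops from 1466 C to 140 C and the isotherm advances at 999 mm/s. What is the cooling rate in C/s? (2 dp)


G = (1466-140)/0.69 = 1921.73913043 C/mm
CR = 1921.73913043 * 999 = 1919817.39 C/s


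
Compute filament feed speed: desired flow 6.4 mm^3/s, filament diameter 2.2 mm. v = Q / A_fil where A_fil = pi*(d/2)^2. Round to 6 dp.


A = pi*(2.2/2)^2 = 3.801327
v = 6.4 / 3.801327 = 1.683623 mm/s


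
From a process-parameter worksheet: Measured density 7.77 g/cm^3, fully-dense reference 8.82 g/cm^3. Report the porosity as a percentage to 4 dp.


Porosity = (1-7.77/8.82)*100 = 11.9048 %


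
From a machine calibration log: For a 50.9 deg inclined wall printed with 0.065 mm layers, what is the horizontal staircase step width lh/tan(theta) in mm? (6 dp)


step = 0.065 / tan(50.9) = 0.052824 mm


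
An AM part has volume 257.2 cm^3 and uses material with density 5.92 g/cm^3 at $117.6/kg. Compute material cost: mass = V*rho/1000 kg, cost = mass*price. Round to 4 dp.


Mass = 257.2*5.92/1000 = 1.522624 kg
Cost = 1.522624 * 117.6 = 179.0606 $


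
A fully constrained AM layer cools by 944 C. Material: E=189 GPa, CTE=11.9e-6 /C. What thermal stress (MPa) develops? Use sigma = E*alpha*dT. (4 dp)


sigma = 189*1000 * 11.9e-6 * 944 = 2123.1504 MPa


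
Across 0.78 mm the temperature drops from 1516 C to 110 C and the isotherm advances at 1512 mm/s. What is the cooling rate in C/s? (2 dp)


G = (1516-110)/0.78 = 1802.56410256 C/mm
CR = 1802.56410256 * 1512 = 2725476.92 C/s


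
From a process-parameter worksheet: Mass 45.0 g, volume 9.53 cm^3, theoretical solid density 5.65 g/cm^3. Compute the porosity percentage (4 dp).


rho_part = 45.0 / 9.53 = 4.72193075 g/cm^3
Porosity = (1 - 4.72193075/5.65)*100 = 16.426 %


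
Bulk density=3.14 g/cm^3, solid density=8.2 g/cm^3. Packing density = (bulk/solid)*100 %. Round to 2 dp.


Packing = (3.14/8.2)*100 = 38.29 %


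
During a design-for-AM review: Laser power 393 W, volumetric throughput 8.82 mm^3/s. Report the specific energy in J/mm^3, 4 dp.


SE = 393 / 8.82 = 44.5578 J/mm^3


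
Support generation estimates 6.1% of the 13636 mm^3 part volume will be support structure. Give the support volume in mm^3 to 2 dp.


V_support = 13636 * 0.061 = 831.8 mm^3


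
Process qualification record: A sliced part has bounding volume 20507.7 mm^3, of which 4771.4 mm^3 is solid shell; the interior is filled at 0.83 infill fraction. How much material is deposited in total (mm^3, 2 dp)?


V_infill = (20507.7 - 4771.4) * 0.83 = 13061.13
V_total = 4771.4 + 13061.13 = 17832.53 mm^3


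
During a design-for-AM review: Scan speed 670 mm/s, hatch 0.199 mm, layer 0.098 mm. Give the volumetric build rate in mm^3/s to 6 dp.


Rate = 670 * 0.199 * 0.098 = 13.06634 mm^3/s


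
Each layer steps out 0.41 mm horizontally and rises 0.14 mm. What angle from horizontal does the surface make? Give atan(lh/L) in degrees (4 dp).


angle = atan(0.14/0.41) = 18.8532 degrees


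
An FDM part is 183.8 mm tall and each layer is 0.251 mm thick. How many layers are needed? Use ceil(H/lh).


Layers = ceil(183.8/0.251) = 733


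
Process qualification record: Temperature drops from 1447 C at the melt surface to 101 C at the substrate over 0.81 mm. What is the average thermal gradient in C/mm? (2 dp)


G = (1447-101)/0.81 = 1661.73 C/mm


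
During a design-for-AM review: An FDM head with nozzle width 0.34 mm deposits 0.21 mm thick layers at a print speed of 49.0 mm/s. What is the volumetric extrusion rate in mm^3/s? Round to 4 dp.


Rate = 0.34 * 0.21 * 49.0 = 3.4986 mm^3/s


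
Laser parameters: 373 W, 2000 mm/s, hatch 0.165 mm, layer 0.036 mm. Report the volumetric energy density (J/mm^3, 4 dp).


E = 373 / (2000*0.165*0.036) = 31.3973 J/mm^3


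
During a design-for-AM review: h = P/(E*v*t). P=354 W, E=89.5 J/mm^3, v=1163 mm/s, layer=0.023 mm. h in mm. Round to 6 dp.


h = 354 / (89.5*1163*0.023) = 0.147867 mm


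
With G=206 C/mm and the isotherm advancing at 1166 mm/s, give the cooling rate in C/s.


CR = 206 * 1166 = 240196 C/s


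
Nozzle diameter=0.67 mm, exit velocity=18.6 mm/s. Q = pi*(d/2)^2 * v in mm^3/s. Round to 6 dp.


A = pi*(0.67/2)^2 = 0.35256524 mm^2
Q = 0.35256524 * 18.6 = 6.557713 mm^3/s


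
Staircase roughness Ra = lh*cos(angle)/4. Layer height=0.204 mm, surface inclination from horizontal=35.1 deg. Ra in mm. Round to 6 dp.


Ra = 0.204 * cos(35.1) / 4 = 0.041726 mm


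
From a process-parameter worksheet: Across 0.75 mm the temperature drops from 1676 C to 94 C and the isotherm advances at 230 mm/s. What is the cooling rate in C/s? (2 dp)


G = (1676-94)/0.75 = 2109.33333333 C/mm
CR = 2109.33333333 * 230 = 485146.67 C/s


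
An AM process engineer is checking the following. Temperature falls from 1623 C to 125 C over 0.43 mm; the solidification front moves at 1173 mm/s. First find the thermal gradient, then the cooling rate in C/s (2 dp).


G = (1623-125)/0.43 = 3483.72093023 C/mm
CR = 3483.72093023 * 1173 = 4086404.65 C/s


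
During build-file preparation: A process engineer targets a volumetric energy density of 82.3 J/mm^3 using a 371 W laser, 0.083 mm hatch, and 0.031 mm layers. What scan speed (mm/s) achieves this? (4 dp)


v = 371 / (82.3*0.083*0.031) = 1752.0008 mm/s


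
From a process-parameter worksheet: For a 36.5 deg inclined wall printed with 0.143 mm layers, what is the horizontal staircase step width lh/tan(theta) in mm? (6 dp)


step = 0.143 / tan(36.5) = 0.193253 mm


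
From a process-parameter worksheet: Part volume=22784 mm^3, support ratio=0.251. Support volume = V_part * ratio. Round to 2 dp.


V_support = 22784 * 0.251 = 5718.78 mm^3


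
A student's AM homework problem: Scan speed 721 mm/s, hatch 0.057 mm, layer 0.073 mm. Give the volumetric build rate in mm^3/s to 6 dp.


Rate = 721 * 0.057 * 0.073 = 3.000081 mm^3/s


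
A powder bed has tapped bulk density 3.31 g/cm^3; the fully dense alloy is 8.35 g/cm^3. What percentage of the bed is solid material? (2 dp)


Packing = (3.31/8.35)*100 = 39.64 %


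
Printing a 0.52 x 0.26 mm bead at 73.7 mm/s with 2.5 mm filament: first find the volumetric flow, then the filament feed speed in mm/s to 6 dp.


Q = 0.52 * 0.26 * 73.7 = 9.96424 mm^3/s
A_fil = pi*(2.5/2)^2 = 4.90873852 mm^2
v_feed = 9.96424 / 4.90873852 = 2.029898 mm/s


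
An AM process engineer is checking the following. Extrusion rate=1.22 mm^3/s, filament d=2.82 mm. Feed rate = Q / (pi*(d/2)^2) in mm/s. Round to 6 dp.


A = pi*(2.82/2)^2 = 6.2458
v = 1.22 / 6.2458 = 0.195331 mm/s


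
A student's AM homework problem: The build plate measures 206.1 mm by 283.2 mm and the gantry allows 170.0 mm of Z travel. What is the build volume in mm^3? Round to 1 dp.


V = 206.1 * 283.2 * 170.0 = 9922478.4 mm^3


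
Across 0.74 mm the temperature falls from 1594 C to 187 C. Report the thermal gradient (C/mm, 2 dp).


G = (1594-187)/0.74 = 1901.35 C/mm


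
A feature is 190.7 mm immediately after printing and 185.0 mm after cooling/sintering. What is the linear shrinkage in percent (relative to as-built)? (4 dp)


Shrinkage = ((190.7-185.0)/190.7)*100 = 2.989 %


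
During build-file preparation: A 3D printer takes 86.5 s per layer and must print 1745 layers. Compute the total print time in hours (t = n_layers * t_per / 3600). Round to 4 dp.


t = 1745 * 86.5 / 3600 = 41.9285 hrs


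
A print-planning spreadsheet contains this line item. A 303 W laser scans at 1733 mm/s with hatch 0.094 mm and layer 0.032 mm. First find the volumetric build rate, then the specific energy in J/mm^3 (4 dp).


Build rate = 1733 * 0.094 * 0.032 = 5.212864 mm^3/s
SE = 303 / 5.212864 = 58.1254 J/mm^3


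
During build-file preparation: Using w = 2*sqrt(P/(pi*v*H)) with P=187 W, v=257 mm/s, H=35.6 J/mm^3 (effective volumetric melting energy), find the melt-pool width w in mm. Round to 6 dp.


w = 2*sqrt(187/(pi*257*35.6)) = 0.161319 mm


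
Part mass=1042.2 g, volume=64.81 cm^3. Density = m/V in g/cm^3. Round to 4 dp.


rho = 1042.2 / 64.81 = 16.0809 g/cm^3


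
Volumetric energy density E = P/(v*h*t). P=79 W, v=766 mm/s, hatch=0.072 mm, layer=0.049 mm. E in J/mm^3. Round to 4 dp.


E = 79 / (766*0.072*0.049) = 29.2328 J/mm^3


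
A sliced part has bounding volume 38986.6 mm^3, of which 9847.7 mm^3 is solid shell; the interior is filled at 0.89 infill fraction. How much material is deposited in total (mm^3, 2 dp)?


V_infill = (38986.6 - 9847.7) * 0.89 = 25933.62
V_total = 9847.7 + 25933.62 = 35781.32 mm^3


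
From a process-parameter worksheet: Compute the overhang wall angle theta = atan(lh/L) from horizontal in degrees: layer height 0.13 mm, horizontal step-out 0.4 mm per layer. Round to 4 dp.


angle = atan(0.13/0.4) = 18.0042 degrees


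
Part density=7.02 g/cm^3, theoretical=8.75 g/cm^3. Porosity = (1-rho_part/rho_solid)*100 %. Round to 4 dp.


Porosity = (1-7.02/8.75)*100 = 19.7714 %


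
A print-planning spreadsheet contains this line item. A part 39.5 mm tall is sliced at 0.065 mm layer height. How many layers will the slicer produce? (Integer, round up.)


Layers = ceil(39.5/0.065) = 608


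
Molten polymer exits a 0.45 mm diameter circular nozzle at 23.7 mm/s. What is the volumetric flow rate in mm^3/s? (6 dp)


A = pi*(0.45/2)^2 = 0.15904313 mm^2
Q = 0.15904313 * 23.7 = 3.769322 mm^3/s


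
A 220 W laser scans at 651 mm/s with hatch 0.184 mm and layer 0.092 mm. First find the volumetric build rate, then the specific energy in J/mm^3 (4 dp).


Build rate = 651 * 0.184 * 0.092 = 11.020128 mm^3/s
SE = 220 / 11.020128 = 19.9635 J/mm^3


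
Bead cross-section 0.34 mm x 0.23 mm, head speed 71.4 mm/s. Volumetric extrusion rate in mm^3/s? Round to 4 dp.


Rate = 0.34 * 0.23 * 71.4 = 5.5835 mm^3/s


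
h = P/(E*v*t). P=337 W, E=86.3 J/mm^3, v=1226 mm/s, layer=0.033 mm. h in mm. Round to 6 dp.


h = 337 / (86.3*1226*0.033) = 0.096519 mm


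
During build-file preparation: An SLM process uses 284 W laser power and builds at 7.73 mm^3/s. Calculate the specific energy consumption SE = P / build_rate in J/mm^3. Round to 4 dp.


SE = 284 / 7.73 = 36.74 J/mm^3


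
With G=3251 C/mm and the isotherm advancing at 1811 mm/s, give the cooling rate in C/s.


CR = 3251 * 1811 = 5887561 C/s


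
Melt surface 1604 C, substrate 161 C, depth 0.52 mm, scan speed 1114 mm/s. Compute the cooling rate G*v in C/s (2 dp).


G = (1604-161)/0.52 = 2775.0 C/mm
CR = 2775.0 * 1114 = 3091350.0 C/s


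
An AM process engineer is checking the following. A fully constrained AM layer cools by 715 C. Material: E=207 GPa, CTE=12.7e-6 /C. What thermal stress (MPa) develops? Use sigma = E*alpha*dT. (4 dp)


sigma = 207*1000 * 12.7e-6 * 715 = 1879.6635 MPa


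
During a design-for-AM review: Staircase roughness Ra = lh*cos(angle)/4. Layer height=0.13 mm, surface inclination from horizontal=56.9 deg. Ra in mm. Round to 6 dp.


Ra = 0.13 * cos(56.9) / 4 = 0.017748 mm


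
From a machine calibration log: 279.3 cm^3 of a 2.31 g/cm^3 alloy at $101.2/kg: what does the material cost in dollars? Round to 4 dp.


Mass = 279.3*2.31/1000 = 0.645183 kg
Cost = 0.645183 * 101.2 = 65.2925 $


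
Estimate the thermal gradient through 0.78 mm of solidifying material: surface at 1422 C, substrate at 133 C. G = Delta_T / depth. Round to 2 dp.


G = (1422-133)/0.78 = 1652.56 C/mm


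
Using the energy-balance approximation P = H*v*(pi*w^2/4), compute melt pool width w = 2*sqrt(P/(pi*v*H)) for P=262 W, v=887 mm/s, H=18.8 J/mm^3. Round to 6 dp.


w = 2*sqrt(262/(pi*887*18.8)) = 0.141438 mm


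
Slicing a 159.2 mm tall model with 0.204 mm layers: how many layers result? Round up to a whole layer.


Layers = ceil(159.2/0.204) = 781


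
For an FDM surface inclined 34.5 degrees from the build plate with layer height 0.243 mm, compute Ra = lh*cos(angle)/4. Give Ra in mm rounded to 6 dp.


Ra = 0.243 * cos(34.5) / 4 = 0.050066 mm


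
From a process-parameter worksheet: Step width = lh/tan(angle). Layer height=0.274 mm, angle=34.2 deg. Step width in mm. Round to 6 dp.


step = 0.274 / tan(34.2) = 0.403179 mm
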